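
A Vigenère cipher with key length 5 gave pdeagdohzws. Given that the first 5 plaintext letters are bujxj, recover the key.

ojvdx

Subtract each crib letter from the matching ciphertext letter (mod 26):
p(15)−b(1)=14 → o
d(3)−u(20)=-17≡9 → j
e(4)−j(9)=-5≡21 → v
a(0)−x(23)=-23≡3 → d
g(6)−j(9)=-3≡23 → x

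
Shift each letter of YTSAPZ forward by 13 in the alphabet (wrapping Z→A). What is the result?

Y(24): 24+13=37≡11 → L
T(19): 19+13=32≡6 → G
S(18): 18+13=31≡5 → F
A(0): 0+13=13 → N
P(15): 15+13=28≡2 → C
Z(25): 25+13=38≡12 → M

LGFNCM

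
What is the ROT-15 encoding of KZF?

ZOU

K(10): 10+15=25 → Z
Z(25): 25+15=40≡14 → O
F(5): 5+15=20 → U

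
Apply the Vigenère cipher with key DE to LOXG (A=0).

Repeat the key across the message: DEDE
L(11)+D(3): 14 → O
O(14)+E(4): 18 → S
X(23)+D(3): 26≡0 → A
G(6)+E(4): 10 → K

OSAK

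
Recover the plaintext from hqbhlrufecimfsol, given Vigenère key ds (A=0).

Repeat the key across the ciphertext: dsdsdsdsdsdsdsds
h(7)−d(3): 4 → e
q(16)−s(18): -2≡24 → y
b(1)−d(3): -2≡24 → y
h(7)−s(18): -11≡15 → p
l(11)−d(3): 8 → i
r(17)−s(18): -1≡25 → z
u(20)−d(3): 17 → r
f(5)−s(18): -13≡13 → n
e(4)−d(3): 1 → b
c(2)−s(18): -16≡10 → k
i(8)−d(3): 5 → f
m(12)−s(18): -6≡20 → u
f(5)−d(3): 2 → c
s(18)−s(18): 0 → a
o(14)−d(3): 11 → l
l(11)−s(18): -7≡19 → t

eyypizrnbkfucalt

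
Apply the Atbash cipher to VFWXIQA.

EUDCRJZ

V(21) → E(4)
F(5) → U(20)
W(22) → D(3)
X(23) → C(2)
I(8) → R(17)
Q(16) → J(9)
A(0) → Z(25)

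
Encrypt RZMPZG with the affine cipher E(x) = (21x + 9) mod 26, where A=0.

R(17): 21·17+9=366≡2 → C
Z(25): 21·25+9=534≡14 → O
M(12): 21·12+9=261≡1 → B
P(15): 21·15+9=324≡12 → M
Z(25): 21·25+9=534≡14 → O
G(6): 21·6+9=135≡5 → F

COBMOF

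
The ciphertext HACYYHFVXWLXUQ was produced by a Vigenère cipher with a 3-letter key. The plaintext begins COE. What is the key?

FMY

Subtract each crib letter from the matching ciphertext letter (mod 26):
H(7)−C(2)=5 → F
A(0)−O(14)=-14≡12 → M
C(2)−E(4)=-2≡24 → Y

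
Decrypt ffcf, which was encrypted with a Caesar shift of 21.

f(5): 5−21=-16≡10 → k
f(5): 5−21=-16≡10 → k
c(2): 2−21=-19≡7 → h
f(5): 5−21=-16≡10 → k

kkhk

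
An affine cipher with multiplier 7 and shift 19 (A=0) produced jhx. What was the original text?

gci

The inverse of 7 mod 26 is 15, since 7·15=105≡1. Apply D(y)=15·(y−19) mod 26:
j(9): 15·(9−19)=-150≡6 → g
h(7): 15·(7−19)=-180≡2 → c
x(23): 15·(23−19)=60≡8 → i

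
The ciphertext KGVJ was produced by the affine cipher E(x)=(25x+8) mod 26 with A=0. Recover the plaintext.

The inverse of 25 mod 26 is 25, since 25·25=625≡1. Apply D(y)=25·(y−8) mod 26:
K(10): 25·(10−8)=50≡24 → Y
G(6): 25·(6−8)=-50≡2 → C
V(21): 25·(21−8)=325≡13 → N
J(9): 25·(9−8)=25 → Z

YCNZ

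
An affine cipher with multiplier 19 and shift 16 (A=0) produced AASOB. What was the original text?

The inverse of 19 mod 26 is 11, since 19·11=209≡1. Apply D(y)=11·(y−16) mod 26:
A(0): 11·(0−16)=-176≡6 → G
A(0): 11·(0−16)=-176≡6 → G
S(18): 11·(18−16)=22 → W
O(14): 11·(14−16)=-22≡4 → E
B(1): 11·(1−16)=-165≡17 → R

GGWER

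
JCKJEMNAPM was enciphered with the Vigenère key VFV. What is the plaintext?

Repeat the key across the ciphertext: VFVVFVVFVV
J(9)−V(21): -12≡14 → O
C(2)−F(5): -3≡23 → X
K(10)−V(21): -11≡15 → P
J(9)−V(21): -12≡14 → O
E(4)−F(5): -1≡25 → Z
M(12)−V(21): -9≡17 → R
N(13)−V(21): -8≡18 → S
A(0)−F(5): -5≡21 → V
P(15)−V(21): -6≡20 → U
M(12)−V(21): -9≡17 → R

OXPOZRSVUR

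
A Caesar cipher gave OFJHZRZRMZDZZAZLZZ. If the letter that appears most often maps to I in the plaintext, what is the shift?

The most frequent ciphertext letter is Z (appears 8 times).
Z is position 25; I is position 8.
Shift = 17.

17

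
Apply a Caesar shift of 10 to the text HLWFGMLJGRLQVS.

RVGPQWVTQBVAFC

H(7): 7+10=17 → R
L(11): 11+10=21 → V
W(22): 22+10=32≡6 → G
F(5): 5+10=15 → P
G(6): 6+10=16 → Q
M(12): 12+10=22 → W
L(11): 11+10=21 → V
J(9): 9+10=19 → T
G(6): 6+10=16 → Q
R(17): 17+10=27≡1 → B
L(11): 11+10=21 → V
Q(16): 16+10=26≡0 → A
V(21): 21+10=31≡5 → F
S(18): 18+10=28≡2 → C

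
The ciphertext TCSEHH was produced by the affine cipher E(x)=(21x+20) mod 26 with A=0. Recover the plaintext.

The inverse of 21 mod 26 is 5, since 21·5=105≡1. Apply D(y)=5·(y−20) mod 26:
T(19): 5·(19−20)=-5≡21 → V
C(2): 5·(2−20)=-90≡14 → O
S(18): 5·(18−20)=-10≡16 → Q
E(4): 5·(4−20)=-80≡24 → Y
H(7): 5·(7−20)=-65≡13 → N
H(7): 5·(7−20)=-65≡13 → N

VOQYNN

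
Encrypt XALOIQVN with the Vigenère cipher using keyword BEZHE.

Repeat the key across the message: BEZHEBEZ
X(23)+B(1): 24 → Y
A(0)+E(4): 4 → E
L(11)+Z(25): 36≡10 → K
O(14)+H(7): 21 → V
I(8)+E(4): 12 → M
Q(16)+B(1): 17 → R
V(21)+E(4): 25 → Z
N(13)+Z(25): 38≡12 → M

YEKVMRZM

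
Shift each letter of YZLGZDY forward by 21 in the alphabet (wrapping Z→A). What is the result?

TUGBUYT

Y(24): 24+21=45≡19 → T
Z(25): 25+21=46≡20 → U
L(11): 11+21=32≡6 → G
G(6): 6+21=27≡1 → B
Z(25): 25+21=46≡20 → U
D(3): 3+21=24 → Y
Y(24): 24+21=45≡19 → T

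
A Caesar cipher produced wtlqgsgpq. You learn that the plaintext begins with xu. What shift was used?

From the crib: w(22)−x(23)=-1≡25, so the shift is 25.

25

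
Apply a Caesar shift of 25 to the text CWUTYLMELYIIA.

C(2): 2+25=27≡1 → B
W(22): 22+25=47≡21 → V
U(20): 20+25=45≡19 → T
T(19): 19+25=44≡18 → S
Y(24): 24+25=49≡23 → X
L(11): 11+25=36≡10 → K
M(12): 12+25=37≡11 → L
E(4): 4+25=29≡3 → D
L(11): 11+25=36≡10 → K
Y(24): 24+25=49≡23 → X
I(8): 8+25=33≡7 → H
I(8): 8+25=33≡7 → H
A(0): 0+25=25 → Z

BVTSXKLDKXHHZ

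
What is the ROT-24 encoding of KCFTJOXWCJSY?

IADRHMVUAHQW

K(10): 10+24=34≡8 → I
C(2): 2+24=26≡0 → A
F(5): 5+24=29≡3 → D
T(19): 19+24=43≡17 → R
J(9): 9+24=33≡7 → H
O(14): 14+24=38≡12 → M
X(23): 23+24=47≡21 → V
W(22): 22+24=46≡20 → U
C(2): 2+24=26≡0 → A
J(9): 9+24=33≡7 → H
S(18): 18+24=42≡16 → Q
Y(24): 24+24=48≡22 → W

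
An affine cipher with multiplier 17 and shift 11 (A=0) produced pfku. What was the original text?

osdz

The inverse of 17 mod 26 is 23, since 17·23=391≡1. Apply D(y)=23·(y−11) mod 26:
p(15): 23·(15−11)=92≡14 → o
f(5): 23·(5−11)=-138≡18 → s
k(10): 23·(10−11)=-23≡3 → d
u(20): 23·(20−11)=207≡25 → z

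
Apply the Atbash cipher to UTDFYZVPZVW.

FGWUBAEKAED

U(20) → F(5)
T(19) → G(6)
D(3) → W(22)
F(5) → U(20)
Y(24) → B(1)
Z(25) → A(0)
V(21) → E(4)
P(15) → K(10)
Z(25) → A(0)
V(21) → E(4)
W(22) → D(3)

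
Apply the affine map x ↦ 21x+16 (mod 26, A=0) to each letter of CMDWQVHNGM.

C(2): 21·2+16=58≡6 → G
M(12): 21·12+16=268≡8 → I
D(3): 21·3+16=79≡1 → B
W(22): 21·22+16=478≡10 → K
Q(16): 21·16+16=352≡14 → O
V(21): 21·21+16=457≡15 → P
H(7): 21·7+16=163≡7 → H
N(13): 21·13+16=289≡3 → D
G(6): 21·6+16=142≡12 → M
M(12): 21·12+16=268≡8 → I

GIBKOPHDMI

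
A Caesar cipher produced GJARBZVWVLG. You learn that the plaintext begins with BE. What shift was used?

5

From the crib: G(6)−B(1)=5, so the shift is 5.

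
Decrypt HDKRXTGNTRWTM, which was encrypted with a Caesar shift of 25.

H(7): 7−25=-18≡8 → I
D(3): 3−25=-22≡4 → E
K(10): 10−25=-15≡11 → L
R(17): 17−25=-8≡18 → S
X(23): 23−25=-2≡24 → Y
T(19): 19−25=-6≡20 → U
G(6): 6−25=-19≡7 → H
N(13): 13−25=-12≡14 → O
T(19): 19−25=-6≡20 → U
R(17): 17−25=-8≡18 → S
W(22): 22−25=-3≡23 → X
T(19): 19−25=-6≡20 → U
M(12): 12−25=-13≡13 → N

IELSYUHOUSXUN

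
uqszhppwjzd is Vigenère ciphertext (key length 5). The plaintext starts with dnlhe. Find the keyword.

rdhsd

Subtract each crib letter from the matching ciphertext letter (mod 26):
u(20)−d(3)=17 → r
q(16)−n(13)=3 → d
s(18)−l(11)=7 → h
z(25)−h(7)=18 → s
h(7)−e(4)=3 → d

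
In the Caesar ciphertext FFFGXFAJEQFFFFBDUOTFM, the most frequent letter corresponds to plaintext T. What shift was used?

The most frequent ciphertext letter is F (appears 9 times).
F is position 5; T is position 19.
Shift = -14≡12.

12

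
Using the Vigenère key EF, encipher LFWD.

Repeat the key across the message: EFEF
L(11)+E(4): 15 → P
F(5)+F(5): 10 → K
W(22)+E(4): 26≡0 → A
D(3)+F(5): 8 → I

PKAI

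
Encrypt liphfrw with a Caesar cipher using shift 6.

rovnlxc

l(11): 11+6=17 → r
i(8): 8+6=14 → o
p(15): 15+6=21 → v
h(7): 7+6=13 → n
f(5): 5+6=11 → l
r(17): 17+6=23 → x
w(22): 22+6=28≡2 → c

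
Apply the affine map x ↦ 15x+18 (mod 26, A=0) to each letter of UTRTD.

GRNRL

U(20): 15·20+18=318≡6 → G
T(19): 15·19+18=303≡17 → R
R(17): 15·17+18=273≡13 → N
T(19): 15·19+18=303≡17 → R
D(3): 15·3+18=63≡11 → L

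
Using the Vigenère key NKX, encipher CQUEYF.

Repeat the key across the message: NKXNKX
C(2)+N(13): 15 → P
Q(16)+K(10): 26≡0 → A
U(20)+X(23): 43≡17 → R
E(4)+N(13): 17 → R
Y(24)+K(10): 34≡8 → I
F(5)+X(23): 28≡2 → C

PARRIC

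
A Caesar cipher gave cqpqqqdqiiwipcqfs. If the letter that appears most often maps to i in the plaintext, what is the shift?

The most frequent ciphertext letter is q (appears 6 times).
q is position 16; i is position 8.
Shift = 8.

8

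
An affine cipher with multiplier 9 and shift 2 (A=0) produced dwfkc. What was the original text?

dijya

The inverse of 9 mod 26 is 3, since 9·3=27≡1. Apply D(y)=3·(y−2) mod 26:
d(3): 3·(3−2)=3 → d
w(22): 3·(22−2)=60≡8 → i
f(5): 3·(5−2)=9 → j
k(10): 3·(10−2)=24 → y
c(2): 3·(2−2)=0 → a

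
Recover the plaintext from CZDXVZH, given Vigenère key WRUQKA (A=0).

Repeat the key across the ciphertext: WRUQKAW
C(2)−W(22): -20≡6 → G
Z(25)−R(17): 8 → I
D(3)−U(20): -17≡9 → J
X(23)−Q(16): 7 → H
V(21)−K(10): 11 → L
Z(25)−A(0): 25 → Z
H(7)−W(22): -15≡11 → L

GIJHLZL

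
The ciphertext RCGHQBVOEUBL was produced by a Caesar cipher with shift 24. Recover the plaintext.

R(17): 17−24=-7≡19 → T
C(2): 2−24=-22≡4 → E
G(6): 6−24=-18≡8 → I
H(7): 7−24=-17≡9 → J
Q(16): 16−24=-8≡18 → S
B(1): 1−24=-23≡3 → D
V(21): 21−24=-3≡23 → X
O(14): 14−24=-10≡16 → Q
E(4): 4−24=-20≡6 → G
U(20): 20−24=-4≡22 → W
B(1): 1−24=-23≡3 → D
L(11): 11−24=-13≡13 → N

TEIJSDXQGWDN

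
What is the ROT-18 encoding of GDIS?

G(6): 6+18=24 → Y
D(3): 3+18=21 → V
I(8): 8+18=26≡0 → A
S(18): 18+18=36≡10 → K

YVAK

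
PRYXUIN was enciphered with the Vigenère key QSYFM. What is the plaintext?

ZZASISV

Repeat the key across the ciphertext: QSYFMQS
P(15)−Q(16): -1≡25 → Z
R(17)−S(18): -1≡25 → Z
Y(24)−Y(24): 0 → A
X(23)−F(5): 18 → S
U(20)−M(12): 8 → I
I(8)−Q(16): -8≡18 → S
N(13)−S(18): -5≡21 → V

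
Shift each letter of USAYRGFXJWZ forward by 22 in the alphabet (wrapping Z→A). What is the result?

QOWUNCBTFSV

U(20): 20+22=42≡16 → Q
S(18): 18+22=40≡14 → O
A(0): 0+22=22 → W
Y(24): 24+22=46≡20 → U
R(17): 17+22=39≡13 → N
G(6): 6+22=28≡2 → C
F(5): 5+22=27≡1 → B
X(23): 23+22=45≡19 → T
J(9): 9+22=31≡5 → F
W(22): 22+22=44≡18 → S
Z(25): 25+22=47≡21 → V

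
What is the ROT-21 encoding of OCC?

O(14): 14+21=35≡9 → J
C(2): 2+21=23 → X
C(2): 2+21=23 → X

JXX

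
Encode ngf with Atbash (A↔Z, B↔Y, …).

n(13) → m(12)
g(6) → t(19)
f(5) → u(20)

mtu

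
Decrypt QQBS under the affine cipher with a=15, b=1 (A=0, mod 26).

The inverse of 15 mod 26 is 7, since 15·7=105≡1. Apply D(y)=7·(y−1) mod 26:
Q(16): 7·(16−1)=105≡1 → B
Q(16): 7·(16−1)=105≡1 → B
B(1): 7·(1−1)=0 → A
S(18): 7·(18−1)=119≡15 → P

BBAP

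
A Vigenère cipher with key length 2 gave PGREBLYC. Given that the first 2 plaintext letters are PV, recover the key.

Subtract each crib letter from the matching ciphertext letter (mod 26):
P(15)−P(15)=0 → A
G(6)−V(21)=-15≡11 → L

AL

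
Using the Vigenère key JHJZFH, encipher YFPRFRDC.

Repeat the key across the message: JHJZFHJH
Y(24)+J(9): 33≡7 → H
F(5)+H(7): 12 → M
P(15)+J(9): 24 → Y
R(17)+Z(25): 42≡16 → Q
F(5)+F(5): 10 → K
R(17)+H(7): 24 → Y
D(3)+J(9): 12 → M
C(2)+H(7): 9 → J

HMYQKYMJ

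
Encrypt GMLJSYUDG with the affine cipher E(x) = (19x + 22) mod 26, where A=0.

G(6): 19·6+22=136≡6 → G
M(12): 19·12+22=250≡16 → Q
L(11): 19·11+22=231≡23 → X
J(9): 19·9+22=193≡11 → L
S(18): 19·18+22=364≡0 → A
Y(24): 19·24+22=478≡10 → K
U(20): 19·20+22=402≡12 → M
D(3): 19·3+22=79≡1 → B
G(6): 19·6+22=136≡6 → G

GQXLAKMBG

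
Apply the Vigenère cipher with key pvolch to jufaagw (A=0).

Repeat the key across the message: pvolchp
j(9)+p(15): 24 → y
u(20)+v(21): 41≡15 → p
f(5)+o(14): 19 → t
a(0)+l(11): 11 → l
a(0)+c(2): 2 → c
g(6)+h(7): 13 → n
w(22)+p(15): 37≡11 → l

yptlcnl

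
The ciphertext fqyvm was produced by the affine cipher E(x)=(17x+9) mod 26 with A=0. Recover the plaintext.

mfhqr

The inverse of 17 mod 26 is 23, since 17·23=391≡1. Apply D(y)=23·(y−9) mod 26:
f(5): 23·(5−9)=-92≡12 → m
q(16): 23·(16−9)=161≡5 → f
y(24): 23·(24−9)=345≡7 → h
v(21): 23·(21−9)=276≡16 → q
m(12): 23·(12−9)=69≡17 → r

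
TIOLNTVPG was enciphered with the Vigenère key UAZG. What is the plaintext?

ZIPFTTWJM

Repeat the key across the ciphertext: UAZGUAZGU
T(19)−U(20): -1≡25 → Z
I(8)−A(0): 8 → I
O(14)−Z(25): -11≡15 → P
L(11)−G(6): 5 → F
N(13)−U(20): -7≡19 → T
T(19)−A(0): 19 → T
V(21)−Z(25): -4≡22 → W
P(15)−G(6): 9 → J
G(6)−U(20): -14≡12 → M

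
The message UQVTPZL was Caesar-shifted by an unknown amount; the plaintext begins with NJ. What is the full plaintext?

From the crib: U(20)−N(13)=7, so the shift is 7.
Subtract 7 from each ciphertext letter:
U(20): 20−7=13 → N
Q(16): 16−7=9 → J
V(21): 21−7=14 → O
T(19): 19−7=12 → M
P(15): 15−7=8 → I
Z(25): 25−7=18 → S
L(11): 11−7=4 → E

NJOMISE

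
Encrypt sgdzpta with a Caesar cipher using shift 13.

ftqmcgn

s(18): 18+13=31≡5 → f
g(6): 6+13=19 → t
d(3): 3+13=16 → q
z(25): 25+13=38≡12 → m
p(15): 15+13=28≡2 → c
t(19): 19+13=32≡6 → g
a(0): 0+13=13 → n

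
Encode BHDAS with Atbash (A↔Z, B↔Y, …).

YSWZH

B(1) → Y(24)
H(7) → S(18)
D(3) → W(22)
A(0) → Z(25)
S(18) → H(7)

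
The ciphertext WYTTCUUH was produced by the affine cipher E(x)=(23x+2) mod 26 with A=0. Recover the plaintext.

CKDDAUUH

The inverse of 23 mod 26 is 17, since 23·17=391≡1. Apply D(y)=17·(y−2) mod 26:
W(22): 17·(22−2)=340≡2 → C
Y(24): 17·(24−2)=374≡10 → K
T(19): 17·(19−2)=289≡3 → D
T(19): 17·(19−2)=289≡3 → D
C(2): 17·(2−2)=0 → A
U(20): 17·(20−2)=306≡20 → U
U(20): 17·(20−2)=306≡20 → U
H(7): 17·(7−2)=85≡7 → H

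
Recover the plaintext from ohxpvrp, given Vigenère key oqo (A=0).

arjbfdb

Repeat the key across the ciphertext: oqooqoo
o(14)−o(14): 0 → a
h(7)−q(16): -9≡17 → r
x(23)−o(14): 9 → j
p(15)−o(14): 1 → b
v(21)−q(16): 5 → f
r(17)−o(14): 3 → d
p(15)−o(14): 1 → b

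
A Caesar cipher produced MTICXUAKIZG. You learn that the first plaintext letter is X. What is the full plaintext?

XETNIFLVTKR

From the crib: M(12)−X(23)=-11≡15, so the shift is 15.
Subtract 15 from each ciphertext letter:
M(12): 12−15=-3≡23 → X
T(19): 19−15=4 → E
I(8): 8−15=-7≡19 → T
C(2): 2−15=-13≡13 → N
X(23): 23−15=8 → I
U(20): 20−15=5 → F
A(0): 0−15=-15≡11 → L
K(10): 10−15=-5≡21 → V
I(8): 8−15=-7≡19 → T
Z(25): 25−15=10 → K
G(6): 6−15=-9≡17 → R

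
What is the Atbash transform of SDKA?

S(18) → H(7)
D(3) → W(22)
K(10) → P(15)
A(0) → Z(25)

HWPZ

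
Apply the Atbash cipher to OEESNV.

O(14) → L(11)
E(4) → V(21)
E(4) → V(21)
S(18) → H(7)
N(13) → M(12)
V(21) → E(4)

LVVHME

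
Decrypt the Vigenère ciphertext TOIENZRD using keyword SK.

Repeat the key across the ciphertext: SKSKSKSK
T(19)−S(18): 1 → B
O(14)−K(10): 4 → E
I(8)−S(18): -10≡16 → Q
E(4)−K(10): -6≡20 → U
N(13)−S(18): -5≡21 → V
Z(25)−K(10): 15 → P
R(17)−S(18): -1≡25 → Z
D(3)−K(10): -7≡19 → T

BEQUVPZT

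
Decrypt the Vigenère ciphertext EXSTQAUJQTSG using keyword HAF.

XXNMQVNJLMSB

Repeat the key across the ciphertext: HAFHAFHAFHAF
E(4)−H(7): -3≡23 → X
X(23)−A(0): 23 → X
S(18)−F(5): 13 → N
T(19)−H(7): 12 → M
Q(16)−A(0): 16 → Q
A(0)−F(5): -5≡21 → V
U(20)−H(7): 13 → N
J(9)−A(0): 9 → J
Q(16)−F(5): 11 → L
T(19)−H(7): 12 → M
S(18)−A(0): 18 → S
G(6)−F(5): 1 → B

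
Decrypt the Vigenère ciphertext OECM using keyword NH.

BXPF

Repeat the key across the ciphertext: NHNH
O(14)−N(13): 1 → B
E(4)−H(7): -3≡23 → X
C(2)−N(13): -11≡15 → P
M(12)−H(7): 5 → F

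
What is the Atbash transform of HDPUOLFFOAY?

SWKFLOUULZB

H(7) → S(18)
D(3) → W(22)
P(15) → K(10)
U(20) → F(5)
O(14) → L(11)
L(11) → O(14)
F(5) → U(20)
F(5) → U(20)
O(14) → L(11)
A(0) → Z(25)
Y(24) → B(1)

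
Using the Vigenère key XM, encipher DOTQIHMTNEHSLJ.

AAQCFTJFKQEEIV

Repeat the key across the message: XMXMXMXMXMXMXM
D(3)+X(23): 26≡0 → A
O(14)+M(12): 26≡0 → A
T(19)+X(23): 42≡16 → Q
Q(16)+M(12): 28≡2 → C
I(8)+X(23): 31≡5 → F
H(7)+M(12): 19 → T
M(12)+X(23): 35≡9 → J
T(19)+M(12): 31≡5 → F
N(13)+X(23): 36≡10 → K
E(4)+M(12): 16 → Q
H(7)+X(23): 30≡4 → E
S(18)+M(12): 30≡4 → E
L(11)+X(23): 34≡8 → I
J(9)+M(12): 21 → V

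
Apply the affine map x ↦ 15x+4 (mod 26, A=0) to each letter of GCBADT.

G(6): 15·6+4=94≡16 → Q
C(2): 15·2+4=34≡8 → I
B(1): 15·1+4=19 → T
A(0): 15·0+4=4 → E
D(3): 15·3+4=49≡23 → X
T(19): 15·19+4=289≡3 → D

QITEXD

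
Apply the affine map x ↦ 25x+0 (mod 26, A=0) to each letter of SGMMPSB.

S(18): 25·18+0=450≡8 → I
G(6): 25·6+0=150≡20 → U
M(12): 25·12+0=300≡14 → O
M(12): 25·12+0=300≡14 → O
P(15): 25·15+0=375≡11 → L
S(18): 25·18+0=450≡8 → I
B(1): 25·1+0=25 → Z

IUOOLIZ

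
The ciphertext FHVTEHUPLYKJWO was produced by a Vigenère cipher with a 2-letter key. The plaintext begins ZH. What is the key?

Subtract each crib letter from the matching ciphertext letter (mod 26):
F(5)−Z(25)=-20≡6 → G
H(7)−H(7)=0 → A

GA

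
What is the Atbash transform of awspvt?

a(0) → z(25)
w(22) → d(3)
s(18) → h(7)
p(15) → k(10)
v(21) → e(4)
t(19) → g(6)

zdhkeg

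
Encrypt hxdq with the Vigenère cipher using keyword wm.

Repeat the key across the message: wmwm
h(7)+w(22): 29≡3 → d
x(23)+m(12): 35≡9 → j
d(3)+w(22): 25 → z
q(16)+m(12): 28≡2 → c

djzc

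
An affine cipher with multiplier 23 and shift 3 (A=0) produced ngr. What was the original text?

The inverse of 23 mod 26 is 17, since 23·17=391≡1. Apply D(y)=17·(y−3) mod 26:
n(13): 17·(13−3)=170≡14 → o
g(6): 17·(6−3)=51≡25 → z
r(17): 17·(17−3)=238≡4 → e

oze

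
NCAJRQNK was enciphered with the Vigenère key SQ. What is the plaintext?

Repeat the key across the ciphertext: SQSQSQSQ
N(13)−S(18): -5≡21 → V
C(2)−Q(16): -14≡12 → M
A(0)−S(18): -18≡8 → I
J(9)−Q(16): -7≡19 → T
R(17)−S(18): -1≡25 → Z
Q(16)−Q(16): 0 → A
N(13)−S(18): -5≡21 → V
K(10)−Q(16): -6≡20 → U

VMITZAVU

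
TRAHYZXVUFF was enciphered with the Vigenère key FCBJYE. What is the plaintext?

OPZYAVSTTWH

Repeat the key across the ciphertext: FCBJYEFCBJY
T(19)−F(5): 14 → O
R(17)−C(2): 15 → P
A(0)−B(1): -1≡25 → Z
H(7)−J(9): -2≡24 → Y
Y(24)−Y(24): 0 → A
Z(25)−E(4): 21 → V
X(23)−F(5): 18 → S
V(21)−C(2): 19 → T
U(20)−B(1): 19 → T
F(5)−J(9): -4≡22 → W
F(5)−Y(24): -19≡7 → H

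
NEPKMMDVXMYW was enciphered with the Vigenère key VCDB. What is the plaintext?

Repeat the key across the ciphertext: VCDBVCDBVCDB
N(13)−V(21): -8≡18 → S
E(4)−C(2): 2 → C
P(15)−D(3): 12 → M
K(10)−B(1): 9 → J
M(12)−V(21): -9≡17 → R
M(12)−C(2): 10 → K
D(3)−D(3): 0 → A
V(21)−B(1): 20 → U
X(23)−V(21): 2 → C
M(12)−C(2): 10 → K
Y(24)−D(3): 21 → V
W(22)−B(1): 21 → V

SCMJRKAUCKVV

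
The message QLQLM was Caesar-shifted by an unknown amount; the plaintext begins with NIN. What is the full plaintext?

From the crib: Q(16)−N(13)=3, so the shift is 3.
Subtract 3 from each ciphertext letter:
Q(16): 16−3=13 → N
L(11): 11−3=8 → I
Q(16): 16−3=13 → N
L(11): 11−3=8 → I
M(12): 12−3=9 → J

NINIJ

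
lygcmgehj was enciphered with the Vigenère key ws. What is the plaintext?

Repeat the key across the ciphertext: wswswswsw
l(11)−w(22): -11≡15 → p
y(24)−s(18): 6 → g
g(6)−w(22): -16≡10 → k
c(2)−s(18): -16≡10 → k
m(12)−w(22): -10≡16 → q
g(6)−s(18): -12≡14 → o
e(4)−w(22): -18≡8 → i
h(7)−s(18): -11≡15 → p
j(9)−w(22): -13≡13 → n

pgkkqoipn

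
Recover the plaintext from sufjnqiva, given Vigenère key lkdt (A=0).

hkcqcgfcp

Repeat the key across the ciphertext: lkdtlkdtl
s(18)−l(11): 7 → h
u(20)−k(10): 10 → k
f(5)−d(3): 2 → c
j(9)−t(19): -10≡16 → q
n(13)−l(11): 2 → c
q(16)−k(10): 6 → g
i(8)−d(3): 5 → f
v(21)−t(19): 2 → c
a(0)−l(11): -11≡15 → p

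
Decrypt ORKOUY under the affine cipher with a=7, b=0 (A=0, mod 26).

CVUCOW

The inverse of 7 mod 26 is 15, since 7·15=105≡1. Apply D(y)=15·(y−0) mod 26:
O(14): 15·(14−0)=210≡2 → C
R(17): 15·(17−0)=255≡21 → V
K(10): 15·(10−0)=150≡20 → U
O(14): 15·(14−0)=210≡2 → C
U(20): 15·(20−0)=300≡14 → O
Y(24): 15·(24−0)=360≡22 → W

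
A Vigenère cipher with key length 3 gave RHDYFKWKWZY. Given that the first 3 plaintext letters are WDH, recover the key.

VEW

Subtract each crib letter from the matching ciphertext letter (mod 26):
R(17)−W(22)=-5≡21 → V
H(7)−D(3)=4 → E
D(3)−H(7)=-4≡22 → W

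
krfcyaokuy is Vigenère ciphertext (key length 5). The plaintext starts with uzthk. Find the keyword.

Subtract each crib letter from the matching ciphertext letter (mod 26):
k(10)−u(20)=-10≡16 → q
r(17)−z(25)=-8≡18 → s
f(5)−t(19)=-14≡12 → m
c(2)−h(7)=-5≡21 → v
y(24)−k(10)=14 → o

qsmvo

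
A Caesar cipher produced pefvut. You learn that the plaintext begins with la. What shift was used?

4

From the crib: p(15)−l(11)=4, so the shift is 4.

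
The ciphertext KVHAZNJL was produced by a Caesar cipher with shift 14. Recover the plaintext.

K(10): 10−14=-4≡22 → W
V(21): 21−14=7 → H
H(7): 7−14=-7≡19 → T
A(0): 0−14=-14≡12 → M
Z(25): 25−14=11 → L
N(13): 13−14=-1≡25 → Z
J(9): 9−14=-5≡21 → V
L(11): 11−14=-3≡23 → X

WHTMLZVX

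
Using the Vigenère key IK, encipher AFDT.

Repeat the key across the message: IKIK
A(0)+I(8): 8 → I
F(5)+K(10): 15 → P
D(3)+I(8): 11 → L
T(19)+K(10): 29≡3 → D

IPLD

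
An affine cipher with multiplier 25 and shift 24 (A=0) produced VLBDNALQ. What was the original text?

DNXVLYNI

The inverse of 25 mod 26 is 25, since 25·25=625≡1. Apply D(y)=25·(y−24) mod 26:
V(21): 25·(21−24)=-75≡3 → D
L(11): 25·(11−24)=-325≡13 → N
B(1): 25·(1−24)=-575≡23 → X
D(3): 25·(3−24)=-525≡21 → V
N(13): 25·(13−24)=-275≡11 → L
A(0): 25·(0−24)=-600≡24 → Y
L(11): 25·(11−24)=-325≡13 → N
Q(16): 25·(16−24)=-200≡8 → I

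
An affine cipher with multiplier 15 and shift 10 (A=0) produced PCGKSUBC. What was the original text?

The inverse of 15 mod 26 is 7, since 15·7=105≡1. Apply D(y)=7·(y−10) mod 26:
P(15): 7·(15−10)=35≡9 → J
C(2): 7·(2−10)=-56≡22 → W
G(6): 7·(6−10)=-28≡24 → Y
K(10): 7·(10−10)=0 → A
S(18): 7·(18−10)=56≡4 → E
U(20): 7·(20−10)=70≡18 → S
B(1): 7·(1−10)=-63≡15 → P
C(2): 7·(2−10)=-56≡22 → W

JWYAESPW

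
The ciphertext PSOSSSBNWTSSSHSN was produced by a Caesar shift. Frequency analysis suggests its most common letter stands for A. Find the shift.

The most frequent ciphertext letter is S (appears 8 times).
S is position 18; A is position 0.
Shift = 18.

18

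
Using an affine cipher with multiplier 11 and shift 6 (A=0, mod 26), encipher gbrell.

urlyxx

g(6): 11·6+6=72≡20 → u
b(1): 11·1+6=17 → r
r(17): 11·17+6=193≡11 → l
e(4): 11·4+6=50≡24 → y
l(11): 11·11+6=127≡23 → x
l(11): 11·11+6=127≡23 → x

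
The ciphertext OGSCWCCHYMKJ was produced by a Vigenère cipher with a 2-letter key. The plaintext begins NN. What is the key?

BT

Subtract each crib letter from the matching ciphertext letter (mod 26):
O(14)−N(13)=1 → B
G(6)−N(13)=-7≡19 → T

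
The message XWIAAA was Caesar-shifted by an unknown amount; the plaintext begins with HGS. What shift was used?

From the crib: X(23)−H(7)=16, so the shift is 16.

16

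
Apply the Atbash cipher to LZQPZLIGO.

OAJKAORTL

L(11) → O(14)
Z(25) → A(0)
Q(16) → J(9)
P(15) → K(10)
Z(25) → A(0)
L(11) → O(14)
I(8) → R(17)
G(6) → T(19)
O(14) → L(11)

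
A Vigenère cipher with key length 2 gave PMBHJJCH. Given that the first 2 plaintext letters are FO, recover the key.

Subtract each crib letter from the matching ciphertext letter (mod 26):
P(15)−F(5)=10 → K
M(12)−O(14)=-2≡24 → Y

KY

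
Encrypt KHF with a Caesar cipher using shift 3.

K(10): 10+3=13 → N
H(7): 7+3=10 → K
F(5): 5+3=8 → I

NKI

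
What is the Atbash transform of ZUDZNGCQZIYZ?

Z(25) → A(0)
U(20) → F(5)
D(3) → W(22)
Z(25) → A(0)
N(13) → M(12)
G(6) → T(19)
C(2) → X(23)
Q(16) → J(9)
Z(25) → A(0)
I(8) → R(17)
Y(24) → B(1)
Z(25) → A(0)

AFWAMTXJARBA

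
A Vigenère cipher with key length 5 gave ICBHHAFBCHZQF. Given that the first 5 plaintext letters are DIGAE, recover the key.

Subtract each crib letter from the matching ciphertext letter (mod 26):
I(8)−D(3)=5 → F
C(2)−I(8)=-6≡20 → U
B(1)−G(6)=-5≡21 → V
H(7)−A(0)=7 → H
H(7)−E(4)=3 → D

FUVHD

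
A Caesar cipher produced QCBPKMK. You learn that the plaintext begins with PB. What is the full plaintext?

PBAOJLJ

From the crib: Q(16)−P(15)=1, so the shift is 1.
Subtract 1 from each ciphertext letter:
Q(16): 16−1=15 → P
C(2): 2−1=1 → B
B(1): 1−1=0 → A
P(15): 15−1=14 → O
K(10): 10−1=9 → J
M(12): 12−1=11 → L
K(10): 10−1=9 → J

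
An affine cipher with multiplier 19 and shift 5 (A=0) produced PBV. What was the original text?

GIU

The inverse of 19 mod 26 is 11, since 19·11=209≡1. Apply D(y)=11·(y−5) mod 26:
P(15): 11·(15−5)=110≡6 → G
B(1): 11·(1−5)=-44≡8 → I
V(21): 11·(21−5)=176≡20 → U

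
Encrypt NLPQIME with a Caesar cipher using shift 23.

KIMNFJB

N(13): 13+23=36≡10 → K
L(11): 11+23=34≡8 → I
P(15): 15+23=38≡12 → M
Q(16): 16+23=39≡13 → N
I(8): 8+23=31≡5 → F
M(12): 12+23=35≡9 → J
E(4): 4+23=27≡1 → B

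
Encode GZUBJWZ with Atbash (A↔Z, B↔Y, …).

G(6) → T(19)
Z(25) → A(0)
U(20) → F(5)
B(1) → Y(24)
J(9) → Q(16)
W(22) → D(3)
Z(25) → A(0)

TAFYQDA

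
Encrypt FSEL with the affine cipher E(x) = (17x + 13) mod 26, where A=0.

UHDS

F(5): 17·5+13=98≡20 → U
S(18): 17·18+13=319≡7 → H
E(4): 17·4+13=81≡3 → D
L(11): 17·11+13=200≡18 → S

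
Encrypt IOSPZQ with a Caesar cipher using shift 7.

I(8): 8+7=15 → P
O(14): 14+7=21 → V
S(18): 18+7=25 → Z
P(15): 15+7=22 → W
Z(25): 25+7=32≡6 → G
Q(16): 16+7=23 → X

PVZWGX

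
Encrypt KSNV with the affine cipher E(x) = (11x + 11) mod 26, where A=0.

RBYI

K(10): 11·10+11=121≡17 → R
S(18): 11·18+11=209≡1 → B
N(13): 11·13+11=154≡24 → Y
V(21): 11·21+11=242≡8 → I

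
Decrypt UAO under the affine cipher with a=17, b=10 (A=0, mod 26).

The inverse of 17 mod 26 is 23, since 17·23=391≡1. Apply D(y)=23·(y−10) mod 26:
U(20): 23·(20−10)=230≡22 → W
A(0): 23·(0−10)=-230≡4 → E
O(14): 23·(14−10)=92≡14 → O

WEO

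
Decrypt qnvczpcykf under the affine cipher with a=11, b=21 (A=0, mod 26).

The inverse of 11 mod 26 is 19, since 11·19=209≡1. Apply D(y)=19·(y−21) mod 26:
q(16): 19·(16−21)=-95≡9 → j
n(13): 19·(13−21)=-152≡4 → e
v(21): 19·(21−21)=0 → a
c(2): 19·(2−21)=-361≡3 → d
z(25): 19·(25−21)=76≡24 → y
p(15): 19·(15−21)=-114≡16 → q
c(2): 19·(2−21)=-361≡3 → d
y(24): 19·(24−21)=57≡5 → f
k(10): 19·(10−21)=-209≡25 → z
f(5): 19·(5−21)=-304≡8 → i

jeadyqdfzi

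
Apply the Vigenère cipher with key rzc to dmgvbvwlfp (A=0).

Repeat the key across the message: rzcrzcrzcr
d(3)+r(17): 20 → u
m(12)+z(25): 37≡11 → l
g(6)+c(2): 8 → i
v(21)+r(17): 38≡12 → m
b(1)+z(25): 26≡0 → a
v(21)+c(2): 23 → x
w(22)+r(17): 39≡13 → n
l(11)+z(25): 36≡10 → k
f(5)+c(2): 7 → h
p(15)+r(17): 32≡6 → g

ulimaxnkhg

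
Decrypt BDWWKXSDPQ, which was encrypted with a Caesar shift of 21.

GIBBPCXIUV

B(1): 1−21=-20≡6 → G
D(3): 3−21=-18≡8 → I
W(22): 22−21=1 → B
W(22): 22−21=1 → B
K(10): 10−21=-11≡15 → P
X(23): 23−21=2 → C
S(18): 18−21=-3≡23 → X
D(3): 3−21=-18≡8 → I
P(15): 15−21=-6≡20 → U
Q(16): 16−21=-5≡21 → V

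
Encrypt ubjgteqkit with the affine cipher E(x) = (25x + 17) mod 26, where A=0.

xqilynbhjy

u(20): 25·20+17=517≡23 → x
b(1): 25·1+17=42≡16 → q
j(9): 25·9+17=242≡8 → i
g(6): 25·6+17=167≡11 → l
t(19): 25·19+17=492≡24 → y
e(4): 25·4+17=117≡13 → n
q(16): 25·16+17=417≡1 → b
k(10): 25·10+17=267≡7 → h
i(8): 25·8+17=217≡9 → j
t(19): 25·19+17=492≡24 → y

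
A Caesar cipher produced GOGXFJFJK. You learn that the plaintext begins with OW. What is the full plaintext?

From the crib: G(6)−O(14)=-8≡18, so the shift is 18.
Subtract 18 from each ciphertext letter:
G(6): 6−18=-12≡14 → O
O(14): 14−18=-4≡22 → W
G(6): 6−18=-12≡14 → O
X(23): 23−18=5 → F
F(5): 5−18=-13≡13 → N
J(9): 9−18=-9≡17 → R
F(5): 5−18=-13≡13 → N
J(9): 9−18=-9≡17 → R
K(10): 10−18=-8≡18 → S

OWOFNRNRS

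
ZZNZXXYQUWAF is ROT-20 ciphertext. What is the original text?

Z(25): 25−20=5 → F
Z(25): 25−20=5 → F
N(13): 13−20=-7≡19 → T
Z(25): 25−20=5 → F
X(23): 23−20=3 → D
X(23): 23−20=3 → D
Y(24): 24−20=4 → E
Q(16): 16−20=-4≡22 → W
U(20): 20−20=0 → A
W(22): 22−20=2 → C
A(0): 0−20=-20≡6 → G
F(5): 5−20=-15≡11 → L

FFTFDDEWACGL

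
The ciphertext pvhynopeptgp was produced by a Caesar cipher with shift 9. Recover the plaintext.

gmypefgvgkxg

p(15): 15−9=6 → g
v(21): 21−9=12 → m
h(7): 7−9=-2≡24 → y
y(24): 24−9=15 → p
n(13): 13−9=4 → e
o(14): 14−9=5 → f
p(15): 15−9=6 → g
e(4): 4−9=-5≡21 → v
p(15): 15−9=6 → g
t(19): 19−9=10 → k
g(6): 6−9=-3≡23 → x
p(15): 15−9=6 → g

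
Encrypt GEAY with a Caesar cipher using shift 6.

G(6): 6+6=12 → M
E(4): 4+6=10 → K
A(0): 0+6=6 → G
Y(24): 24+6=30≡4 → E

MKGE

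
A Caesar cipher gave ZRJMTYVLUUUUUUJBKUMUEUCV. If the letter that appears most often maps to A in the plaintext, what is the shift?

The most frequent ciphertext letter is U (appears 9 times).
U is position 20; A is position 0.
Shift = 20.

20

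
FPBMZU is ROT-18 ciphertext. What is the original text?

NXJUHC

F(5): 5−18=-13≡13 → N
P(15): 15−18=-3≡23 → X
B(1): 1−18=-17≡9 → J
M(12): 12−18=-6≡20 → U
Z(25): 25−18=7 → H
U(20): 20−18=2 → C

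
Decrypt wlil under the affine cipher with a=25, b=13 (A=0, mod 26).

rcfc

The inverse of 25 mod 26 is 25, since 25·25=625≡1. Apply D(y)=25·(y−13) mod 26:
w(22): 25·(22−13)=225≡17 → r
l(11): 25·(11−13)=-50≡2 → c
i(8): 25·(8−13)=-125≡5 → f
l(11): 25·(11−13)=-50≡2 → c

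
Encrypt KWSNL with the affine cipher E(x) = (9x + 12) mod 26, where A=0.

K(10): 9·10+12=102≡24 → Y
W(22): 9·22+12=210≡2 → C
S(18): 9·18+12=174≡18 → S
N(13): 9·13+12=129≡25 → Z
L(11): 9·11+12=111≡7 → H

YCSZH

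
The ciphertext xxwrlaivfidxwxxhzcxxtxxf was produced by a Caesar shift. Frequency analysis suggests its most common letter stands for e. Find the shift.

The most frequent ciphertext letter is x (appears 9 times).
x is position 23; e is position 4.
Shift = 19.

19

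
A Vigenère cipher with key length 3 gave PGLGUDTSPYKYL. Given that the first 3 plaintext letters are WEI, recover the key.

TCD

Subtract each crib letter from the matching ciphertext letter (mod 26):
P(15)−W(22)=-7≡19 → T
G(6)−E(4)=2 → C
L(11)−I(8)=3 → D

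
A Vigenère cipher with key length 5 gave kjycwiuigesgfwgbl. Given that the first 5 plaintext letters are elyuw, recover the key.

Subtract each crib letter from the matching ciphertext letter (mod 26):
k(10)−e(4)=6 → g
j(9)−l(11)=-2≡24 → y
y(24)−y(24)=0 → a
c(2)−u(20)=-18≡8 → i
w(22)−w(22)=0 → a

gyaia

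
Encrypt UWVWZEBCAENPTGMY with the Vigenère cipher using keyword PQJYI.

JMEUHTRLYMCFCEUN

Repeat the key across the message: PQJYIPQJYIPQJYIP
U(20)+P(15): 35≡9 → J
W(22)+Q(16): 38≡12 → M
V(21)+J(9): 30≡4 → E
W(22)+Y(24): 46≡20 → U
Z(25)+I(8): 33≡7 → H
E(4)+P(15): 19 → T
B(1)+Q(16): 17 → R
C(2)+J(9): 11 → L
A(0)+Y(24): 24 → Y
E(4)+I(8): 12 → M
N(13)+P(15): 28≡2 → C
P(15)+Q(16): 31≡5 → F
T(19)+J(9): 28≡2 → C
G(6)+Y(24): 30≡4 → E
M(12)+I(8): 20 → U
Y(24)+P(15): 39≡13 → N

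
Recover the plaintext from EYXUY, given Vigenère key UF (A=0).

KTDPE

Repeat the key across the ciphertext: UFUFU
E(4)−U(20): -16≡10 → K
Y(24)−F(5): 19 → T
X(23)−U(20): 3 → D
U(20)−F(5): 15 → P
Y(24)−U(20): 4 → E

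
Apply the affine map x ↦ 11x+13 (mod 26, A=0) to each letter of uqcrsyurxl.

u(20): 11·20+13=233≡25 → z
q(16): 11·16+13=189≡7 → h
c(2): 11·2+13=35≡9 → j
r(17): 11·17+13=200≡18 → s
s(18): 11·18+13=211≡3 → d
y(24): 11·24+13=277≡17 → r
u(20): 11·20+13=233≡25 → z
r(17): 11·17+13=200≡18 → s
x(23): 11·23+13=266≡6 → g
l(11): 11·11+13=134≡4 → e

zhjsdrzsge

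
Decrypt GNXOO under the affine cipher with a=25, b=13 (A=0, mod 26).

The inverse of 25 mod 26 is 25, since 25·25=625≡1. Apply D(y)=25·(y−13) mod 26:
G(6): 25·(6−13)=-175≡7 → H
N(13): 25·(13−13)=0 → A
X(23): 25·(23−13)=250≡16 → Q
O(14): 25·(14−13)=25 → Z
O(14): 25·(14−13)=25 → Z

HAQZZ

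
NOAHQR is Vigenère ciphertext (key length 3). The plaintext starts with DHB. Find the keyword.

KHZ

Subtract each crib letter from the matching ciphertext letter (mod 26):
N(13)−D(3)=10 → K
O(14)−H(7)=7 → H
A(0)−B(1)=-1≡25 → Z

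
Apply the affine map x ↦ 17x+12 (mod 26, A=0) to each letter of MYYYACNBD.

IEEEMUZDL

M(12): 17·12+12=216≡8 → I
Y(24): 17·24+12=420≡4 → E
Y(24): 17·24+12=420≡4 → E
Y(24): 17·24+12=420≡4 → E
A(0): 17·0+12=12 → M
C(2): 17·2+12=46≡20 → U
N(13): 17·13+12=233≡25 → Z
B(1): 17·1+12=29≡3 → D
D(3): 17·3+12=63≡11 → L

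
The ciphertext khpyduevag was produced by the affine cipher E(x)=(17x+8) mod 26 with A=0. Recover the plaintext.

udfepqmnyg

The inverse of 17 mod 26 is 23, since 17·23=391≡1. Apply D(y)=23·(y−8) mod 26:
k(10): 23·(10−8)=46≡20 → u
h(7): 23·(7−8)=-23≡3 → d
p(15): 23·(15−8)=161≡5 → f
y(24): 23·(24−8)=368≡4 → e
d(3): 23·(3−8)=-115≡15 → p
u(20): 23·(20−8)=276≡16 → q
e(4): 23·(4−8)=-92≡12 → m
v(21): 23·(21−8)=299≡13 → n
a(0): 23·(0−8)=-184≡24 → y
g(6): 23·(6−8)=-46≡6 → g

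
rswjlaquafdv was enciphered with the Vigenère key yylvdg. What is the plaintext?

tuloiuswpkap

Repeat the key across the ciphertext: yylvdgyylvdg
r(17)−y(24): -7≡19 → t
s(18)−y(24): -6≡20 → u
w(22)−l(11): 11 → l
j(9)−v(21): -12≡14 → o
l(11)−d(3): 8 → i
a(0)−g(6): -6≡20 → u
q(16)−y(24): -8≡18 → s
u(20)−y(24): -4≡22 → w
a(0)−l(11): -11≡15 → p
f(5)−v(21): -16≡10 → k
d(3)−d(3): 0 → a
v(21)−g(6): 15 → p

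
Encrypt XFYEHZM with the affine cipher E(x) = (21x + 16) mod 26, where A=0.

X(23): 21·23+16=499≡5 → F
F(5): 21·5+16=121≡17 → R
Y(24): 21·24+16=520≡0 → A
E(4): 21·4+16=100≡22 → W
H(7): 21·7+16=163≡7 → H
Z(25): 21·25+16=541≡21 → V
M(12): 21·12+16=268≡8 → I

FRAWHVI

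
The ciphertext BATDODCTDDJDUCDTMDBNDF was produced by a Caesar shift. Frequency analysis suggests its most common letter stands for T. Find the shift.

10

The most frequent ciphertext letter is D (appears 8 times).
D is position 3; T is position 19.
Shift = -16≡10.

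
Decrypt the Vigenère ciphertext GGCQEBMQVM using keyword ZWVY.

Repeat the key across the ciphertext: ZWVYZWVYZW
G(6)−Z(25): -19≡7 → H
G(6)−W(22): -16≡10 → K
C(2)−V(21): -19≡7 → H
Q(16)−Y(24): -8≡18 → S
E(4)−Z(25): -21≡5 → F
B(1)−W(22): -21≡5 → F
M(12)−V(21): -9≡17 → R
Q(16)−Y(24): -8≡18 → S
V(21)−Z(25): -4≡22 → W
M(12)−W(22): -10≡16 → Q

HKHSFFRSWQ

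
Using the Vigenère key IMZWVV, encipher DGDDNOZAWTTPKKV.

LSCZIJHMVPOKSWU

Repeat the key across the message: IMZWVVIMZWVVIMZ
D(3)+I(8): 11 → L
G(6)+M(12): 18 → S
D(3)+Z(25): 28≡2 → C
D(3)+W(22): 25 → Z
N(13)+V(21): 34≡8 → I
O(14)+V(21): 35≡9 → J
Z(25)+I(8): 33≡7 → H
A(0)+M(12): 12 → M
W(22)+Z(25): 47≡21 → V
T(19)+W(22): 41≡15 → P
T(19)+V(21): 40≡14 → O
P(15)+V(21): 36≡10 → K
K(10)+I(8): 18 → S
K(10)+M(12): 22 → W
V(21)+Z(25): 46≡20 → U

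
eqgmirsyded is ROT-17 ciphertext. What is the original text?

e(4): 4−17=-13≡13 → n
q(16): 16−17=-1≡25 → z
g(6): 6−17=-11≡15 → p
m(12): 12−17=-5≡21 → v
i(8): 8−17=-9≡17 → r
r(17): 17−17=0 → a
s(18): 18−17=1 → b
y(24): 24−17=7 → h
d(3): 3−17=-14≡12 → m
e(4): 4−17=-13≡13 → n
d(3): 3−17=-14≡12 → m

nzpvrabhmnm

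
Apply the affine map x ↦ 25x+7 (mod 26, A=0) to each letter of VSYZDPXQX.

MPJIESKRK

V(21): 25·21+7=532≡12 → M
S(18): 25·18+7=457≡15 → P
Y(24): 25·24+7=607≡9 → J
Z(25): 25·25+7=632≡8 → I
D(3): 25·3+7=82≡4 → E
P(15): 25·15+7=382≡18 → S
X(23): 25·23+7=582≡10 → K
Q(16): 25·16+7=407≡17 → R
X(23): 25·23+7=582≡10 → K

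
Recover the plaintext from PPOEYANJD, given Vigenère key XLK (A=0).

SEEHNQQYT

Repeat the key across the ciphertext: XLKXLKXLK
P(15)−X(23): -8≡18 → S
P(15)−L(11): 4 → E
O(14)−K(10): 4 → E
E(4)−X(23): -19≡7 → H
Y(24)−L(11): 13 → N
A(0)−K(10): -10≡16 → Q
N(13)−X(23): -10≡16 → Q
J(9)−L(11): -2≡24 → Y
D(3)−K(10): -7≡19 → T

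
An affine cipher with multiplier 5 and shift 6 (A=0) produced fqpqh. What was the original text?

The inverse of 5 mod 26 is 21, since 5·21=105≡1. Apply D(y)=21·(y−6) mod 26:
f(5): 21·(5−6)=-21≡5 → f
q(16): 21·(16−6)=210≡2 → c
p(15): 21·(15−6)=189≡7 → h
q(16): 21·(16−6)=210≡2 → c
h(7): 21·(7−6)=21 → v

fchcv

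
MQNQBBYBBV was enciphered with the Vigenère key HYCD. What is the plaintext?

FSLNUDWYUX

Repeat the key across the ciphertext: HYCDHYCDHY
M(12)−H(7): 5 → F
Q(16)−Y(24): -8≡18 → S
N(13)−C(2): 11 → L
Q(16)−D(3): 13 → N
B(1)−H(7): -6≡20 → U
B(1)−Y(24): -23≡3 → D
Y(24)−C(2): 22 → W
B(1)−D(3): -2≡24 → Y
B(1)−H(7): -6≡20 → U
V(21)−Y(24): -3≡23 → X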